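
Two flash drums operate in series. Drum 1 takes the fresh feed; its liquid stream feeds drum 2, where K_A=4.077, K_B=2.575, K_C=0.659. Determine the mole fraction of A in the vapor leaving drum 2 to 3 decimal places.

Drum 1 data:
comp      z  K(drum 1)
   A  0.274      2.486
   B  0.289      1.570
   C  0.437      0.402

y_A (drum 2) = 0.183

Drum 1:
Iterate (Newton) starting at ψ₁ = 0.42:
  ψ₁ = 0.420: g = 0.0346, g' = -0.569 → ψ₁ = 0.481
Converged at ψ₁ = 0.481.
Drum-1 compositions:
  A: x = 0.160, y = 0.397
  B: x = 0.227, y = 0.356
  C: x = 0.613, y = 0.247
Drum-2 feed = drum-1 liquid: z₂ = (0.1598, 0.2268, 0.6133).
Drum 2:
Rachford–Rice: g(ψ₂) = Σ zᵢ(Kᵢ−1)/(1+ψ₂(Kᵢ−1)) = 0.
Feasibility: ΣzᵢKᵢ = 1.640, Σzᵢ/Kᵢ = 1.058 — both > 1, two phases present.
Iterate (Newton) starting at ψ₂ = 0.5:
  ψ₂ = 0.500: g = 0.1414, g' = -0.515 → ψ₂ = 0.775
  ψ₂ = 0.775: g = 0.0219, g' = -0.378 → ψ₂ = 0.833
  ψ₂ = 0.833: g = 0.0004, g' = -0.364 → ψ₂ = 0.834
Converged at ψ₂ = 0.834.
  A: x = 0.045, y = 0.183
  B: x = 0.098, y = 0.252
  C: x = 0.857, y = 0.565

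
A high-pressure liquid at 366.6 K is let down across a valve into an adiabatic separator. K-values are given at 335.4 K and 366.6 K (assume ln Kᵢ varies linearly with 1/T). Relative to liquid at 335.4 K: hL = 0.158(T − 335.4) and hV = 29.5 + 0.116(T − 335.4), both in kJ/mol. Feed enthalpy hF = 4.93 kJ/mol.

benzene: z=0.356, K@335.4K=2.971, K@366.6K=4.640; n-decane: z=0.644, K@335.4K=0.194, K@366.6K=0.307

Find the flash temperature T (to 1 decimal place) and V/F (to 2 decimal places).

Adiabatic flash: solve Rachford–Rice at each trial T, then check hF = ψ·hV(T) + (1−ψ)·hL(T).
  T = 335.4 K: K = (2.971, 0.194), RR gives ψ = 0.115, H_out = 3.391 kJ/mol
  T = 366.6 K: K = (4.640, 0.307), RR gives ψ = 0.337, H_out = 14.423 kJ/mol
  T = 351.0 K: K = (3.750, 0.247), RR gives ψ = 0.238, H_out = 9.338 kJ/mol
  T = 343.2 K: K = (3.347, 0.219), RR gives ψ = 0.182, H_out = 6.529 kJ/mol
  T = 339.3 K: K = (3.155, 0.206), RR gives ψ = 0.150, H_out = 5.011 kJ/mol
  T = 337.4 K: K = (3.065, 0.200), RR gives ψ = 0.133, H_out = 4.236 kJ/mol
Linear interpolation between T = 337.4 (H_out = 4.236) and T = 339.3 (H_out = 5.011) on hF = 4.93 gives T ≈ 339.1 K, at which ψ = 0.15.

T = 339.1 K, V/F = 0.15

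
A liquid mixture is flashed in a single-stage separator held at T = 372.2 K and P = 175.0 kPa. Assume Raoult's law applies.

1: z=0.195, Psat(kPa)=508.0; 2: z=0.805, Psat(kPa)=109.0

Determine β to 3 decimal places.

β = 0.094

Raoult's law: Kᵢ = Pᵢˢᵃᵗ/P = Pᵢˢᵃᵗ/175.0.
  K_1 = 508.0/175.0 = 2.90286, K_2 = 109.0/175.0 = 0.62286
Material balance + equilibrium reduce to Σ zᵢ(Kᵢ−1)/(1+β(Kᵢ−1)) = 0.
g(0) = ΣzᵢKᵢ − 1 = 0.067 and g(1) = 1 − Σzᵢ/Kᵢ = -0.360, so a root lies in (0, 1).
Binary case is linear: z₁(K₁−1)(1+β(K₂−1)) + z₂(K₂−1)(1+β(K₁−1)) = 0
⇒ β = [z₁(K₁−1)+z₂(K₂−1)] / [−(K₁−1)(K₂−1)] = 0.0675/0.7176 = 0.094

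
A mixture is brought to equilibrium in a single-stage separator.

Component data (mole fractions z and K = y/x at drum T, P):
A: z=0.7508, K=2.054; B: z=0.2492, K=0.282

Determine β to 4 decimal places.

Let β = V/F and solve Σ zᵢ(Kᵢ−1)/(1+β(Kᵢ−1)) = 0.
Feasibility: ΣzᵢKᵢ = 1.6124, Σzᵢ/Kᵢ = 1.2492 — both > 1, two phases present.
Binary case is linear: z₁(K₁−1)(1+β(K₂−1)) + z₂(K₂−1)(1+β(K₁−1)) = 0
⇒ β = [z₁(K₁−1)+z₂(K₂−1)] / [−(K₁−1)(K₂−1)] = 0.61242/0.75677 = 0.8092

β = 0.8092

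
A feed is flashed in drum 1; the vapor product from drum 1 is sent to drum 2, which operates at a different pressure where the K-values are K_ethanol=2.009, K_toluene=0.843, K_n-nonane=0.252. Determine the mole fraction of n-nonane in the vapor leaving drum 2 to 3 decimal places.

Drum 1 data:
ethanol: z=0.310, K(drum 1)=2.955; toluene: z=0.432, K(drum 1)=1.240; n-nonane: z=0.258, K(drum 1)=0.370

y_n-nonane (drum 2) = 0.065

Drum 1:
Newton iteration, ψ₁⁰ = 0.5:
  ψ₁ = 0.500: g = 0.1618, g' = -0.541 → ψ₁ = 0.799
  ψ₁ = 0.799: g = -0.0037, g' = -0.613 → ψ₁ = 0.793
Converged at ψ₁ = 0.793.
Drum-1 compositions:
  ethanol: x = 0.122, y = 0.359
  toluene: x = 0.363, y = 0.450
  n-nonane: x = 0.515, y = 0.191
Drum-2 feed = drum-1 vapor: z₂ = (0.3592, 0.4500, 0.1907).
Drum 2:
Rachford–Rice: g(ψ₂) = Σ zᵢ(Kᵢ−1)/(1+ψ₂(Kᵢ−1)) = 0.
Feasibility: ΣzᵢKᵢ = 1.149, Σzᵢ/Kᵢ = 1.470 — both > 1, two phases present.
Newton iteration, ψ₂⁰ = 0.5:
  ψ₂ = 0.500: g = -0.0637, g' = -0.447 → ψ₂ = 0.358
  ψ₂ = 0.358: g = -0.0033, g' = -0.409 → ψ₂ = 0.350
Converged at ψ₂ = 0.350.
  ethanol: x = 0.266, y = 0.533
  toluene: x = 0.476, y = 0.401
  n-nonane: x = 0.258, y = 0.065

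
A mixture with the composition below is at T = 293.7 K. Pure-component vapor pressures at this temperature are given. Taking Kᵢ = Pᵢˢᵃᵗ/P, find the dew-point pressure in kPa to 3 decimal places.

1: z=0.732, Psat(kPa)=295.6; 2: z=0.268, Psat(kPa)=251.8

Pdew = 282.434 kPa

At the dew point ψ → 1, so Σzᵢ/Kᵢ = 1 with Kᵢ = Pᵢˢᵃᵗ/P ⇒ 1/P = Σzᵢ/Pᵢˢᵃᵗ.
1/P = 0.732/295.6 + 0.268/251.8 = 0.003541 ⇒ P = 282.434 kPa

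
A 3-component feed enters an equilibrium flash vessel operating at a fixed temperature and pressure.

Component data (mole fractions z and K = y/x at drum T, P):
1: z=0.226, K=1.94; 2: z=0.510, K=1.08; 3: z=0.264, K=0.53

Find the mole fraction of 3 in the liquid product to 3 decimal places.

x_3 = 0.370

Material balance + equilibrium reduce to Σ zᵢ(Kᵢ−1)/(1+β(Kᵢ−1)) = 0.
Feasibility: ΣzᵢKᵢ = 1.129, Σzᵢ/Kᵢ = 1.087 — both > 1, two phases present.
Newton iteration, β⁰ = 0.5:
  β = 0.500: g = 0.0216, g' = -0.195 → β = 0.610
Converged at β = 0.610.
Compositions from xᵢ = zᵢ/(1+β(Kᵢ−1)), yᵢ = Kᵢxᵢ:
  1: x = 0.144, y = 0.279
  2: x = 0.486, y = 0.525
  3: x = 0.370, y = 0.196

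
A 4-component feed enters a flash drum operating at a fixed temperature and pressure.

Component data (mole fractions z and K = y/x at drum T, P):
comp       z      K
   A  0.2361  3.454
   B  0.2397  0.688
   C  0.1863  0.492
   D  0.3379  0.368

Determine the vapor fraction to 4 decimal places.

Newton iteration, ψ⁰ = 0.57:
  ψ = 0.5700: g = -0.31644, g' = -0.7066 → ψ = 0.1222
  ψ = 0.1222: g = 0.03567, g' = -1.0799 → ψ = 0.1552
  ψ = 0.1552: g = 0.00147, g' = -0.9940 → ψ = 0.1567
Converged at ψ = 0.1567.

ψ = 0.1567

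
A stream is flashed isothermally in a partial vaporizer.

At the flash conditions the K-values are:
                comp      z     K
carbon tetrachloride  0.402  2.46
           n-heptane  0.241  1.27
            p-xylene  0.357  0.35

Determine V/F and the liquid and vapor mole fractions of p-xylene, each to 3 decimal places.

V/F = 0.582, x_p-xylene = 0.574, y_p-xylene = 0.201

Newton–Raphson from V/F = 0.5:
  V/F = 0.500: g = 0.0528, g' = -0.631 → V/F = 0.584
  V/F = 0.584: g = -0.0008, g' = -0.655 → V/F = 0.582
Converged at V/F = 0.582.
Compositions from xᵢ = zᵢ/(1+V/F(Kᵢ−1)), yᵢ = Kᵢxᵢ:
  carbon tetrachloride: x = 0.217, y = 0.534
  n-heptane: x = 0.208, y = 0.264
  p-xylene: x = 0.574, y = 0.201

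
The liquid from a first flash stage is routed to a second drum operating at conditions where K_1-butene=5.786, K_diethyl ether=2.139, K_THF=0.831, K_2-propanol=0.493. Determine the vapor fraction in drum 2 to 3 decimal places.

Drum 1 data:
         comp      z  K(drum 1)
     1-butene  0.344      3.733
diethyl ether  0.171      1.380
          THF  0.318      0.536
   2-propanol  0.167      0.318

Drum 1:
Newton–Raphson from ψ₁ = 0.52:
  ψ₁ = 0.520: g = 0.0716, g' = -0.761 → ψ₁ = 0.614
  ψ₁ = 0.614: g = 0.0014, g' = -0.738 → ψ₁ = 0.616
Converged at ψ₁ = 0.616.
Drum-1 compositions:
  1-butene: x = 0.128, y = 0.479
  diethyl ether: x = 0.139, y = 0.191
  THF: x = 0.445, y = 0.239
  2-propanol: x = 0.288, y = 0.092
Drum-2 feed = drum-1 liquid: z₂ = (0.1282, 0.1386, 0.4453, 0.2880).
Drum 2:
Rachford–Rice: g(ψ₂) = Σ zᵢ(Kᵢ−1)/(1+ψ₂(Kᵢ−1)) = 0.
Check two-phase: ΣzᵢKᵢ = 1.550 > 1 and Σzᵢ/Kᵢ = 1.207 > 1, so g(0) = 0.550 > 0 and g(1) = -0.207 < 0.
Newton–Raphson from ψ₂ = 0.5:
  ψ₂ = 0.500: g = 0.0036, g' = -0.476 → ψ₂ = 0.508
Converged at ψ₂ = 0.508.
  1-butene: x = 0.037, y = 0.216
  diethyl ether: x = 0.088, y = 0.188
  THF: x = 0.487, y = 0.405
  2-propanol: x = 0.388, y = 0.191

V/F (drum 2) = 0.508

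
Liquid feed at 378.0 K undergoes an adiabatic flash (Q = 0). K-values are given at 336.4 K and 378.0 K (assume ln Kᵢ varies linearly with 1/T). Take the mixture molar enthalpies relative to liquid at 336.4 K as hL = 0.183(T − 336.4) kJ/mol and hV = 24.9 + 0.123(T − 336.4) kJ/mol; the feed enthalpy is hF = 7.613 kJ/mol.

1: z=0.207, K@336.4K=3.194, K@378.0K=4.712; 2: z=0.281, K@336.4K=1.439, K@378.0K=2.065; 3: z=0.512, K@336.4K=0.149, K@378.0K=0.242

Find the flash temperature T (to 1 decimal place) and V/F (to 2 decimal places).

T = 350.1 K, V/F = 0.21

Adiabatic flash: solve Rachford–Rice at each trial T, then check hF = ψ·hV(T) + (1−ψ)·hL(T).
  T = 336.4 K: K = (3.194, 1.439, 0.149), RR gives ψ = 0.112, H_out = 2.800 kJ/mol
  T = 378.0 K: K = (4.712, 2.065, 0.242), RR gives ψ = 0.369, H_out = 15.885 kJ/mol
  T = 357.2 K: K = (3.924, 1.742, 0.193), RR gives ψ = 0.256, H_out = 9.866 kJ/mol
  T = 346.8 K: K = (3.551, 1.588, 0.170), RR gives ψ = 0.190, H_out = 6.511 kJ/mol
  T = 352.0 K: K = (3.735, 1.664, 0.181), RR gives ψ = 0.224, H_out = 8.226 kJ/mol
  T = 349.4 K: K = (3.643, 1.626, 0.176), RR gives ψ = 0.207, H_out = 7.378 kJ/mol
  T = 350.7 K: K = (3.689, 1.645, 0.178), RR gives ψ = 0.216, H_out = 7.804 kJ/mol
Linear interpolation between T = 349.4 (H_out = 7.378) and T = 350.7 (H_out = 7.804) on hF = 7.613 gives T ≈ 350.1 K, at which ψ = 0.21.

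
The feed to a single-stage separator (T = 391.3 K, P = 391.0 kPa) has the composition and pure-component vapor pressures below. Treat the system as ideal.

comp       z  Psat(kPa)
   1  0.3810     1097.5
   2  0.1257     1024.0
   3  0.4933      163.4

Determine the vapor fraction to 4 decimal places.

Raoult's law: Kᵢ = Pᵢˢᵃᵗ/P = Pᵢˢᵃᵗ/391.0.
  K_1 = 1097.5/391.0 = 2.806905, K_2 = 1024.0/391.0 = 2.618926, K_3 = 163.4/391.0 = 0.417903
Let ψ = V/F and solve Σ zᵢ(Kᵢ−1)/(1+ψ(Kᵢ−1)) = 0.
g(0) = ΣzᵢKᵢ − 1 = 0.6048 and g(1) = 1 − Σzᵢ/Kᵢ = -0.3642, so a root lies in (0, 1).
Newton–Raphson from ψ = 0.35:
  ψ = 0.3500: g = 0.19100, g' = -0.8647 → ψ = 0.5709
  ψ = 0.5709: g = 0.01456, g' = -0.7653 → ψ = 0.5899
Converged at ψ = 0.5899.

ψ = 0.5899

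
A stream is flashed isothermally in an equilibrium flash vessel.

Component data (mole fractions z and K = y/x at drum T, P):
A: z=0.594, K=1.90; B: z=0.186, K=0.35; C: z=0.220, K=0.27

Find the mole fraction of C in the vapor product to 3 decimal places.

Rachford–Rice: g(ψ) = Σ zᵢ(Kᵢ−1)/(1+ψ(Kᵢ−1)) = 0.
g(0) = ΣzᵢKᵢ − 1 = 0.253 and g(1) = 1 − Σzᵢ/Kᵢ = -0.659, so a root lies in (0, 1).
Newton–Raphson from ψ = 0.5:
  ψ = 0.500: g = -0.0633, g' = -0.692 → ψ = 0.408
  ψ = 0.408: g = -0.0025, g' = -0.641 → ψ = 0.405
Converged at ψ = 0.405.
Compositions from xᵢ = zᵢ/(1+ψ(Kᵢ−1)), yᵢ = Kᵢxᵢ:
  A: x = 0.435, y = 0.827
  B: x = 0.252, y = 0.088
  C: x = 0.312, y = 0.084

y_C = 0.084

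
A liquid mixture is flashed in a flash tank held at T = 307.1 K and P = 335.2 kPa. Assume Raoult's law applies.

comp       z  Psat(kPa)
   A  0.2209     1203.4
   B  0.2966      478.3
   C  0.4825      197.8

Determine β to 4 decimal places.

β = 0.7629

Raoult's law: Kᵢ = Pᵢˢᵃᵗ/P = Pᵢˢᵃᵗ/335.2.
  K_A = 1203.4/335.2 = 3.590095, K_B = 478.3/335.2 = 1.426909, K_C = 197.8/335.2 = 0.590095
Let β = V/F and solve Σ zᵢ(Kᵢ−1)/(1+β(Kᵢ−1)) = 0.
g(0) = ΣzᵢKᵢ − 1 = 0.5010 and g(1) = 1 − Σzᵢ/Kᵢ = -0.0871, so a root lies in (0, 1).
Newton iteration, β⁰ = 0.42:
  β = 0.4200: g = 0.14250, g' = -0.4971 → β = 0.7066
  β = 0.7066: g = 0.02100, g' = -0.3776 → β = 0.7623
  β = 0.7623: g = 0.00023, g' = -0.3698 → β = 0.7629
Converged at β = 0.7629.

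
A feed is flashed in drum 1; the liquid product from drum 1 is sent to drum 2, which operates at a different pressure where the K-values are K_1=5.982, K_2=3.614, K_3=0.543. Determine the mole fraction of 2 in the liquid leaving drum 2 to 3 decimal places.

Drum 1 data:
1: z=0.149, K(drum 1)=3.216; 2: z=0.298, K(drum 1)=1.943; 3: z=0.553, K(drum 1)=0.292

x_2 (drum 2) = 0.101

Drum 1:
Newton–Raphson from ψ₁ = 0.5:
  ψ₁ = 0.500: g = -0.2585, g' = -0.951 → ψ₁ = 0.228
  ψ₁ = 0.228: g = -0.0165, g' = -0.896 → ψ₁ = 0.210
Converged at ψ₁ = 0.210.
Drum-1 compositions:
  1: x = 0.102, y = 0.327
  2: x = 0.249, y = 0.483
  3: x = 0.650, y = 0.190
Drum-2 feed = drum-1 liquid: z₂ = (0.1017, 0.2487, 0.6496).
Drum 2:
Material balance + equilibrium reduce to Σ zᵢ(Kᵢ−1)/(1+ψ₂(Kᵢ−1)) = 0.
Check two-phase: ΣzᵢKᵢ = 1.860 > 1 and Σzᵢ/Kᵢ = 1.282 > 1, so g(0) = 0.860 > 0 and g(1) = -0.282 < 0.
Newton–Raphson from ψ₂ = 0.39:
  ψ₂ = 0.390: g = 0.1329, g' = -0.909 → ψ₂ = 0.536
  ψ₂ = 0.536: g = 0.0155, g' = -0.720 → ψ₂ = 0.558
Converged at ψ₂ = 0.558.
  1: x = 0.027, y = 0.161
  2: x = 0.101, y = 0.366
  3: x = 0.872, y = 0.473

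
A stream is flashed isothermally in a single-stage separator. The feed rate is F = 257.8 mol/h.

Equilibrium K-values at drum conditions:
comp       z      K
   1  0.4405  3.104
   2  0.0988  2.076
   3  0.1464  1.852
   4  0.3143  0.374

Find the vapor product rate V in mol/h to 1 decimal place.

Let β = V/F and solve Σ zᵢ(Kᵢ−1)/(1+β(Kᵢ−1)) = 0.
Feasibility: ΣzᵢKᵢ = 1.9611, Σzᵢ/Kᵢ = 1.1089 — both > 1, two phases present.
Newton iteration, β⁰ = 0.5:
  β = 0.5000: g = 0.32186, g' = -0.8247 → β = 0.8903
  β = 0.8903: g = 0.00335, g' = -0.9289 → β = 0.8939
Converged at β = 0.8939.
Then V = β·F = 0.8939·257.8 = 230.4 mol/h and L = F − V = 27.4 mol/h.

V = 230.4 mol/h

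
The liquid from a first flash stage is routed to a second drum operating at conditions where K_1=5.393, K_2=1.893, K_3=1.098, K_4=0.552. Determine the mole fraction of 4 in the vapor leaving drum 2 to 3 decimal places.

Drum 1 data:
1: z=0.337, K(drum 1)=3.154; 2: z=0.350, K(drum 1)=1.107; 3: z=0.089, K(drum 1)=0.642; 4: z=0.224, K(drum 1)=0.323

y_4 (drum 2) = 0.373

Drum 1:
Let ψ₁ = V/F and solve Σ zᵢ(Kᵢ−1)/(1+ψ₁(Kᵢ−1)) = 0.
Feasibility: ΣzᵢKᵢ = 1.580, Σzᵢ/Kᵢ = 1.255 — both > 1, two phases present.
Iterate (Newton) starting at ψ₁ = 0.5:
  ψ₁ = 0.500: g = 0.1170, g' = -0.618 → ψ₁ = 0.689
  ψ₁ = 0.689: g = 0.0003, g' = -0.638 → ψ₁ = 0.690
Converged at ψ₁ = 0.690.
Drum-1 compositions:
  1: x = 0.136, y = 0.428
  2: x = 0.326, y = 0.361
  3: x = 0.118, y = 0.076
  4: x = 0.420, y = 0.136
Drum-2 feed = drum-1 liquid: z₂ = (0.1356, 0.3259, 0.1182, 0.4203).
Drum 2:
Rachford–Rice: g(ψ₂) = Σ zᵢ(Kᵢ−1)/(1+ψ₂(Kᵢ−1)) = 0.
g(0) = ΣzᵢKᵢ − 1 = 0.710 and g(1) = 1 − Σzᵢ/Kᵢ = -0.066, so a root lies in (0, 1).
Iterate (Newton) starting at ψ₂ = 0.5:
  ψ₂ = 0.500: g = 0.1559, g' = -0.521 → ψ₂ = 0.799
  ψ₂ = 0.799: g = 0.0194, g' = -0.423 → ψ₂ = 0.845
Converged at ψ₂ = 0.845.
  1: x = 0.029, y = 0.155
  2: x = 0.186, y = 0.352
  3: x = 0.109, y = 0.120
  4: x = 0.676, y = 0.373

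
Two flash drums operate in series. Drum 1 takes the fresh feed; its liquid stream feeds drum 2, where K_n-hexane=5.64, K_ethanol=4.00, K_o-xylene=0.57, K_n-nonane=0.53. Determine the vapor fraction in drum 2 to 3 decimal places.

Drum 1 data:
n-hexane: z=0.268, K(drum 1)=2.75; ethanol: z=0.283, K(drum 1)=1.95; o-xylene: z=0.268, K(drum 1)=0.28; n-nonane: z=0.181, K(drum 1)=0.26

V/F (drum 2) = 0.627

Drum 1:
Rachford–Rice: g(ψ₁) = Σ zᵢ(Kᵢ−1)/(1+ψ₁(Kᵢ−1)) = 0.
Check two-phase: ΣzᵢKᵢ = 1.411 > 1 and Σzᵢ/Kᵢ = 1.896 > 1, so g(0) = 0.411 > 0 and g(1) = -0.896 < 0.
Iterate (Newton) starting at ψ₁ = 0.5:
  ψ₁ = 0.500: g = -0.0817, g' = -0.940 → ψ₁ = 0.413
  ψ₁ = 0.413: g = -0.0022, g' = -0.895 → ψ₁ = 0.411
Converged at ψ₁ = 0.411.
Drum-1 compositions:
  n-hexane: x = 0.156, y = 0.429
  ethanol: x = 0.204, y = 0.397
  o-xylene: x = 0.380, y = 0.107
  n-nonane: x = 0.260, y = 0.068
Drum-2 feed = drum-1 liquid: z₂ = (0.1560, 0.2036, 0.3805, 0.2600).
Drum 2:
Let ψ₂ = V/F and solve Σ zᵢ(Kᵢ−1)/(1+ψ₂(Kᵢ−1)) = 0.
Check two-phase: ΣzᵢKᵢ = 2.049 > 1 and Σzᵢ/Kᵢ = 1.237 > 1, so g(0) = 1.049 > 0 and g(1) = -0.237 < 0.
Iterate (Newton) starting at ψ₂ = 0.69:
  ψ₂ = 0.690: g = -0.0423, g' = -0.653 → ψ₂ = 0.625
  ψ₂ = 0.625: g = 0.0011, g' = -0.689 → ψ₂ = 0.627
Converged at ψ₂ = 0.627.
  n-hexane: x = 0.040, y = 0.225
  ethanol: x = 0.071, y = 0.283
  o-xylene: x = 0.521, y = 0.297
  n-nonane: x = 0.369, y = 0.195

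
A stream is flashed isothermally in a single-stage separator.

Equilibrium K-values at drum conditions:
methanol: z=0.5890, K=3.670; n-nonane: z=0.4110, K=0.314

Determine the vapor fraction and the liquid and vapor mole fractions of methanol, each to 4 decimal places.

ψ = 0.7047, x_methanol = 0.2044, y_methanol = 0.7502

Let ψ = V/F and solve Σ zᵢ(Kᵢ−1)/(1+ψ(Kᵢ−1)) = 0.
g(0) = ΣzᵢKᵢ − 1 = 1.2907 and g(1) = 1 − Σzᵢ/Kᵢ = -0.4694, so a root lies in (0, 1).
Newton iteration, ψ⁰ = 0.47:
  ψ = 0.4700: g = 0.28132, g' = -1.2471 → ψ = 0.6956
  ψ = 0.6956: g = 0.01114, g' = -1.2219 → ψ = 0.7047
Converged at ψ = 0.7047.
Compositions from xᵢ = zᵢ/(1+ψ(Kᵢ−1)), yᵢ = Kᵢxᵢ:
  methanol: x = 0.2044, y = 0.7502
  n-nonane: x = 0.7956, y = 0.2498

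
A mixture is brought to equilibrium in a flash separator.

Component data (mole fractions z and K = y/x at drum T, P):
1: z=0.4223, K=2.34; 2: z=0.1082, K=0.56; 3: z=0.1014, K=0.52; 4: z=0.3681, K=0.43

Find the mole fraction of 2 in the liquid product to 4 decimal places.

x_2 = 0.1288

Material balance + equilibrium reduce to Σ zᵢ(Kᵢ−1)/(1+V/F(Kᵢ−1)) = 0.
Feasibility: ΣzᵢKᵢ = 1.2598, Σzᵢ/Kᵢ = 1.4247 — both > 1, two phases present.
Newton–Raphson from V/F = 0.33:
  V/F = 0.3300: g = 0.02042, g' = -0.6077 → V/F = 0.3636
  V/F = 0.3636: g = 0.00018, g' = -0.5971 → V/F = 0.3639
Converged at V/F = 0.3639.
Compositions from xᵢ = zᵢ/(1+V/F(Kᵢ−1)), yᵢ = Kᵢxᵢ:
  1: x = 0.2839, y = 0.6643
  2: x = 0.1288, y = 0.0721
  3: x = 0.1229, y = 0.0639
  4: x = 0.4644, y = 0.1997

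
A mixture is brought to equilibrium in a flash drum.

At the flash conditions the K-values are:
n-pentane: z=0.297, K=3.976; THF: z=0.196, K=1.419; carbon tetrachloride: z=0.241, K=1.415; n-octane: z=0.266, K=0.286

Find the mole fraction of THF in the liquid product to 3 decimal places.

Newton–Raphson from ψ = 0.37:
  ψ = 0.370: g = 0.3204, g' = -0.903 → ψ = 0.725
  ψ = 0.725: g = 0.0263, g' = -0.891 → ψ = 0.754
Converged at ψ = 0.754.
Compositions from xᵢ = zᵢ/(1+ψ(Kᵢ−1)), yᵢ = Kᵢxᵢ:
  n-pentane: x = 0.092, y = 0.364
  THF: x = 0.149, y = 0.211
  carbon tetrachloride: x = 0.184, y = 0.260
  n-octane: x = 0.576, y = 0.165

x_THF = 0.149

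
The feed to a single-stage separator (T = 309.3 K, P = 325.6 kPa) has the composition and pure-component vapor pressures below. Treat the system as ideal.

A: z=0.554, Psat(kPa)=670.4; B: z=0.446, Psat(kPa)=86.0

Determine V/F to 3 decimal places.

Raoult's law: Kᵢ = Pᵢˢᵃᵗ/P = Pᵢˢᵃᵗ/325.6.
  K_A = 670.4/325.6 = 2.05897, K_B = 86.0/325.6 = 0.26413
Material balance + equilibrium reduce to Σ zᵢ(Kᵢ−1)/(1+V/F(Kᵢ−1)) = 0.
g(0) = ΣzᵢKᵢ − 1 = 0.258 and g(1) = 1 − Σzᵢ/Kᵢ = -0.958, so a root lies in (0, 1).
Binary case is linear: z₁(K₁−1)(1+V/F(K₂−1)) + z₂(K₂−1)(1+V/F(K₁−1)) = 0
⇒ V/F = [z₁(K₁−1)+z₂(K₂−1)] / [−(K₁−1)(K₂−1)] = 0.2585/0.7793 = 0.332

V/F = 0.332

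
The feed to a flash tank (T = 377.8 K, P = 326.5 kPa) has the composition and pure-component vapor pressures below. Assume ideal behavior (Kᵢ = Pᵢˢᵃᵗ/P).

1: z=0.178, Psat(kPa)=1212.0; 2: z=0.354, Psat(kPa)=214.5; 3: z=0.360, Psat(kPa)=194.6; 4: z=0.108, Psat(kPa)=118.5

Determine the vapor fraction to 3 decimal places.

ψ = 0.131

Raoult's law: Kᵢ = Pᵢˢᵃᵗ/P = Pᵢˢᵃᵗ/326.5.
  K_1 = 1212.0/326.5 = 3.71210, K_2 = 214.5/326.5 = 0.65697, K_3 = 194.6/326.5 = 0.59602, K_4 = 118.5/326.5 = 0.36294
Newton–Raphson from ψ = 0.5:
  ψ = 0.500: g = -0.2249, g' = -0.483 → ψ = 0.035
  ψ = 0.035: g = 0.1006, g' = -1.243 → ψ = 0.116
  ψ = 0.116: g = 0.0143, g' = -0.920 → ψ = 0.131
Converged at ψ = 0.131.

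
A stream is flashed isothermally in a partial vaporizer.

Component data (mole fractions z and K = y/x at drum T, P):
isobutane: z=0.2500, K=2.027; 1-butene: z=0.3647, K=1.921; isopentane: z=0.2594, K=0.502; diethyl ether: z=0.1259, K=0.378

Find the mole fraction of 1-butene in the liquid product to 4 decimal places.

x_1-butene = 0.2178

Rachford–Rice: g(V/F) = Σ zᵢ(Kᵢ−1)/(1+V/F(Kᵢ−1)) = 0.
g(0) = ΣzᵢKᵢ − 1 = 0.3851 and g(1) = 1 − Σzᵢ/Kᵢ = -0.1630, so a root lies in (0, 1).
Iterate (Newton) starting at V/F = 0.5:
  V/F = 0.5000: g = 0.11395, g' = -0.4768 → V/F = 0.7390
  V/F = 0.7390: g = -0.00350, g' = -0.5226 → V/F = 0.7323
Converged at V/F = 0.7323.
Compositions from xᵢ = zᵢ/(1+V/F(Kᵢ−1)), yᵢ = Kᵢxᵢ:
  isobutane: x = 0.1427, y = 0.2892
  1-butene: x = 0.2178, y = 0.4184
  isopentane: x = 0.4083, y = 0.2050
  diethyl ether: x = 0.2312, y = 0.0874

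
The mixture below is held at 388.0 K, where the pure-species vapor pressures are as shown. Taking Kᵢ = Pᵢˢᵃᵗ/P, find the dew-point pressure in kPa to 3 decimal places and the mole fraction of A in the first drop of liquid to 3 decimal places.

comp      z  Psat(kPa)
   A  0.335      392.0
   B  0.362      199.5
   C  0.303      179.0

At the dew point ψ → 1, so Σzᵢ/Kᵢ = 1 with Kᵢ = Pᵢˢᵃᵗ/P ⇒ 1/P = Σzᵢ/Pᵢˢᵃᵗ.
1/P = 0.335/392.0 + 0.362/199.5 + 0.303/179.0 = 0.004362 ⇒ P = 229.260 kPa
xᵢ = zᵢP/Pᵢˢᵃᵗ ⇒ x_A = 0.335·229.260/392.0 = 0.196

Pdew = 229.260 kPa, x_A = 0.196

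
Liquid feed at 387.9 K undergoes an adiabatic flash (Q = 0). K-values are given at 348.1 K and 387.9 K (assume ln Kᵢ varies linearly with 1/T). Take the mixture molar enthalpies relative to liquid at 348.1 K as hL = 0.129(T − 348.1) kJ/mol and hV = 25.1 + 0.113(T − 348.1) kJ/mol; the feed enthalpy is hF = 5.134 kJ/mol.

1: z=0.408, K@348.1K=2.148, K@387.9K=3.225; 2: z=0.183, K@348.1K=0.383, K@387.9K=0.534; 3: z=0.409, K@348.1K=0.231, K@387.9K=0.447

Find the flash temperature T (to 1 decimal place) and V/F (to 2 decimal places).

Adiabatic flash: solve Rachford–Rice at each trial T, then check hF = ψ·hV(T) + (1−ψ)·hL(T).
  T = 348.1 K: K = (2.148, 0.383, 0.231), RR gives ψ = 0.049, H_out = 1.235 kJ/mol
  T = 387.9 K: K = (3.225, 0.534, 0.447), RR gives ψ = 0.508, H_out = 17.557 kJ/mol
  T = 368.0 K: K = (2.661, 0.456, 0.327), RR gives ψ = 0.287, H_out = 9.679 kJ/mol
  T = 358.1 K: K = (2.399, 0.419, 0.276), RR gives ψ = 0.177, H_out = 5.696 kJ/mol
  T = 353.1 K: K = (2.272, 0.401, 0.253), RR gives ψ = 0.116, H_out = 3.545 kJ/mol
  T = 355.6 K: K = (2.335, 0.410, 0.265), RR gives ψ = 0.147, H_out = 4.637 kJ/mol
  T = 356.9 K: K = (2.368, 0.415, 0.271), RR gives ψ = 0.163, H_out = 5.192 kJ/mol
Linear interpolation between T = 355.6 (H_out = 4.637) and T = 356.9 (H_out = 5.192) on hF = 5.134 gives T ≈ 356.8 K, at which ψ = 0.16.

T = 356.8 K, V/F = 0.16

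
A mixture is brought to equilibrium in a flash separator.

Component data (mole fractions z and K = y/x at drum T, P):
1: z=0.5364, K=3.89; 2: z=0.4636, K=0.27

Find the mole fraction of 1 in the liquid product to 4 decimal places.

Let β = V/F and solve Σ zᵢ(Kᵢ−1)/(1+β(Kᵢ−1)) = 0.
Feasibility: ΣzᵢKᵢ = 2.2118, Σzᵢ/Kᵢ = 1.8549 — both > 1, two phases present.
Iterate (Newton) starting at β = 0.63:
  β = 0.6300: g = -0.07702, g' = -1.4100 → β = 0.5754
  β = 0.5754: g = -0.00136, g' = -1.3663 → β = 0.5744
Converged at β = 0.5744.
Compositions from xᵢ = zᵢ/(1+β(Kᵢ−1)), yᵢ = Kᵢxᵢ:
  1: x = 0.2017, y = 0.7844
  2: x = 0.7983, y = 0.2156

x_1 = 0.2017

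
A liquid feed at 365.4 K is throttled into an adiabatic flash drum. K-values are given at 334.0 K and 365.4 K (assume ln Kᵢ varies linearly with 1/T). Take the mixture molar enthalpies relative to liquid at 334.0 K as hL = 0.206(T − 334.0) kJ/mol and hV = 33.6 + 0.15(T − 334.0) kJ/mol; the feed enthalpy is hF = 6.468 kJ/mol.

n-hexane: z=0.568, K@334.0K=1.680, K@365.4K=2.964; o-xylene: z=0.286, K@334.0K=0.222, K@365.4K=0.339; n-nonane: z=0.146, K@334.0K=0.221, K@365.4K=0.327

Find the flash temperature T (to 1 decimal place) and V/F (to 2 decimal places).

Adiabatic flash: solve Rachford–Rice at each trial T, then check hF = ψ·hV(T) + (1−ψ)·hL(T).
  T = 334.0 K: K = (1.680, 0.222, 0.221), RR gives ψ = 0.094, H_out = 3.174 kJ/mol
  T = 365.4 K: K = (2.964, 0.339, 0.327), RR gives ψ = 0.634, H_out = 26.658 kJ/mol
  T = 349.7 K: K = (2.260, 0.277, 0.271), RR gives ψ = 0.441, H_out = 17.652 kJ/mol
  T = 341.9 K: K = (1.957, 0.249, 0.246), RR gives ψ = 0.304, H_out = 11.695 kJ/mol
  T = 337.9 K: K = (1.813, 0.235, 0.233), RR gives ψ = 0.211, H_out = 7.831 kJ/mol
  T = 335.9 K: K = (1.744, 0.228, 0.227), RR gives ψ = 0.155, H_out = 5.578 kJ/mol
Linear interpolation between T = 335.9 (H_out = 5.578) and T = 337.9 (H_out = 7.831) on hF = 6.468 gives T ≈ 336.7 K, at which ψ = 0.18.

T = 336.7 K, V/F = 0.18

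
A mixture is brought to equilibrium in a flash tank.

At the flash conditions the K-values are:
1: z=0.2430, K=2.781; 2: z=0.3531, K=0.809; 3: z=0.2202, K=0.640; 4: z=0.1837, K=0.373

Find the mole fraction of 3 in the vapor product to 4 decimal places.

Rachford–Rice: g(β) = Σ zᵢ(Kᵢ−1)/(1+β(Kᵢ−1)) = 0.
g(0) = ΣzᵢKᵢ − 1 = 0.1709 and g(1) = 1 − Σzᵢ/Kᵢ = -0.3604, so a root lies in (0, 1).
Newton–Raphson from β = 0.63:
  β = 0.6300: g = -0.16563, g' = -0.4329 → β = 0.2474
  β = 0.2474: g = 0.00630, g' = -0.5212 → β = 0.2594
  β = 0.2594: g = 0.00005, g' = -0.5126 → β = 0.2595
Converged at β = 0.2595.
Compositions from xᵢ = zᵢ/(1+β(Kᵢ−1)), yᵢ = Kᵢxᵢ:
  1: x = 0.1662, y = 0.4622
  2: x = 0.3715, y = 0.3006
  3: x = 0.2429, y = 0.1555
  4: x = 0.2194, y = 0.0818

y_3 = 0.1555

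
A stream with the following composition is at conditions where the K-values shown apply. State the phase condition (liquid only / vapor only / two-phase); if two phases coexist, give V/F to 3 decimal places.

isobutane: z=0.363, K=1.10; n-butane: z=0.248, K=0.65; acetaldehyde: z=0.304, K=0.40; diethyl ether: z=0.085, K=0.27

liquid only

ΣzᵢKᵢ = 0.705; Σzᵢ/Kᵢ = 1.786.
Since ΣzᵢKᵢ < 1 the mixture is below its bubble point — single liquid phase.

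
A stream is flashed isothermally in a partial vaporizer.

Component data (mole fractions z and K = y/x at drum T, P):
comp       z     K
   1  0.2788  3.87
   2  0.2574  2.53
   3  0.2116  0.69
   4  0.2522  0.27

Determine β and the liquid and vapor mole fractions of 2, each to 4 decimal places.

Material balance + equilibrium reduce to Σ zᵢ(Kᵢ−1)/(1+β(Kᵢ−1)) = 0.
g(0) = ΣzᵢKᵢ − 1 = 0.9443 and g(1) = 1 − Σzᵢ/Kᵢ = -0.4145, so a root lies in (0, 1).
Iterate (Newton) starting at β = 0.5:
  β = 0.5000: g = 0.18418, g' = -0.9425 → β = 0.6954
  β = 0.6954: g = 0.00034, g' = -0.9848 → β = 0.6958
Converged at β = 0.6958.
Compositions from xᵢ = zᵢ/(1+β(Kᵢ−1)), yᵢ = Kᵢxᵢ:
  1: x = 0.0930, y = 0.3600
  2: x = 0.1247, y = 0.3154
  3: x = 0.2698, y = 0.1862
  4: x = 0.5125, y = 0.1384

β = 0.6958, x_2 = 0.1247, y_2 = 0.3154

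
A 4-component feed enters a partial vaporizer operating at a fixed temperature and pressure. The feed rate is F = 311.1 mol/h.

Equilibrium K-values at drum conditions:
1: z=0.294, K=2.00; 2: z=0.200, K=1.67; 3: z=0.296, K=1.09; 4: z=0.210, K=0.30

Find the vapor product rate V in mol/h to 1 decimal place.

V = 218.3 mol/h

Rachford–Rice: g(V/F) = Σ zᵢ(Kᵢ−1)/(1+V/F(Kᵢ−1)) = 0.
Check two-phase: ΣzᵢKᵢ = 1.308 > 1 and Σzᵢ/Kᵢ = 1.238 > 1, so g(0) = 0.308 > 0 and g(1) = -0.238 < 0.
Newton iteration, V/F⁰ = 0.5:
  V/F = 0.500: g = 0.0957, g' = -0.427 → V/F = 0.724
  V/F = 0.724: g = -0.0124, g' = -0.565 → V/F = 0.702
Converged at V/F = 0.702.
Then V = V/F·F = 0.7018·311.1 = 218.3 mol/h and L = F − V = 92.8 mol/h.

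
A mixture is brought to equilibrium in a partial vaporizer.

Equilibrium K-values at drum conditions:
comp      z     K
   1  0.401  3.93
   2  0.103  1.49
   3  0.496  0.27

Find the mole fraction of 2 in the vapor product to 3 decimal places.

Material balance + equilibrium reduce to Σ zᵢ(Kᵢ−1)/(1+ψ(Kᵢ−1)) = 0.
g(0) = ΣzᵢKᵢ − 1 = 0.863 and g(1) = 1 − Σzᵢ/Kᵢ = -1.008, so a root lies in (0, 1).
Newton iteration, ψ⁰ = 0.5:
  ψ = 0.500: g = -0.0530, g' = -1.238 → ψ = 0.457
Converged at ψ = 0.457.
Compositions from xᵢ = zᵢ/(1+ψ(Kᵢ−1)), yᵢ = Kᵢxᵢ:
  1: x = 0.171, y = 0.674
  2: x = 0.084, y = 0.125
  3: x = 0.744, y = 0.201

y_2 = 0.125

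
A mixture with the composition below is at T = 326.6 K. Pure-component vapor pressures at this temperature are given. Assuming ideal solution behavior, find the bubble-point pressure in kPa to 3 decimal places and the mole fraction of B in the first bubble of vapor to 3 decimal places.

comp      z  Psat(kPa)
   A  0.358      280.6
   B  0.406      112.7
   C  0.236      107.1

At the bubble point ψ → 0, so ΣzᵢKᵢ = 1 with Kᵢ = Pᵢˢᵃᵗ/P ⇒ P = ΣzᵢPᵢˢᵃᵗ.
P = 0.358·280.6 + 0.406·112.7 + 0.236·107.1 = 171.487 kPa
yᵢ = zᵢPᵢˢᵃᵗ/P ⇒ y_B = 0.406·112.7/171.487 = 0.267

Pbub = 171.487 kPa, y_B = 0.267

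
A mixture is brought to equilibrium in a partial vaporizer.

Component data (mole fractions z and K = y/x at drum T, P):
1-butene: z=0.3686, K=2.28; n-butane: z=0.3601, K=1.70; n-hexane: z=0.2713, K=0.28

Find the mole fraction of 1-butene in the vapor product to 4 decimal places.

Let β = V/F and solve Σ zᵢ(Kᵢ−1)/(1+β(Kᵢ−1)) = 0.
Feasibility: ΣzᵢKᵢ = 1.5285, Σzᵢ/Kᵢ = 1.3424 — both > 1, two phases present.
Iterate (Newton) starting at β = 0.57:
  β = 0.5700: g = 0.12166, g' = -0.6966 → β = 0.7446
  β = 0.7446: g = -0.01385, g' = -0.8882 → β = 0.7291
  β = 0.7291: g = -0.00021, g' = -0.8621 → β = 0.7288
Converged at β = 0.7288.
Compositions from xᵢ = zᵢ/(1+β(Kᵢ−1)), yᵢ = Kᵢxᵢ:
  1-butene: x = 0.1907, y = 0.4348
  n-butane: x = 0.2385, y = 0.4054
  n-hexane: x = 0.5708, y = 0.1598

y_1-butene = 0.4348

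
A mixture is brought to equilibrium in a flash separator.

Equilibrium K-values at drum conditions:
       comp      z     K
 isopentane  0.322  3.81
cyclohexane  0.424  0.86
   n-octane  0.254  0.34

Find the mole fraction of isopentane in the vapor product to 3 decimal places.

y_isopentane = 0.461

Let ψ = V/F and solve Σ zᵢ(Kᵢ−1)/(1+ψ(Kᵢ−1)) = 0.
g(0) = ΣzᵢKᵢ − 1 = 0.678 and g(1) = 1 − Σzᵢ/Kᵢ = -0.325, so a root lies in (0, 1).
Newton iteration, ψ⁰ = 0.5:
  ψ = 0.500: g = 0.0622, g' = -0.696 → ψ = 0.589
  ψ = 0.589: g = 0.0016, g' = -0.667 → ψ = 0.592
Converged at ψ = 0.592.
Compositions from xᵢ = zᵢ/(1+ψ(Kᵢ−1)), yᵢ = Kᵢxᵢ:
  isopentane: x = 0.121, y = 0.461
  cyclohexane: x = 0.462, y = 0.398
  n-octane: x = 0.417, y = 0.142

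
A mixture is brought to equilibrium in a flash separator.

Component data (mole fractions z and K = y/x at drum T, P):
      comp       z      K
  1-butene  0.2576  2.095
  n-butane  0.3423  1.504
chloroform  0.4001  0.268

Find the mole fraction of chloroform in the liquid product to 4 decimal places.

x_chloroform = 0.5022

Rachford–Rice: g(β) = Σ zᵢ(Kᵢ−1)/(1+β(Kᵢ−1)) = 0.
Check two-phase: ΣzᵢKᵢ = 1.1617 > 1 and Σzᵢ/Kᵢ = 1.8435 > 1, so g(0) = 0.1617 > 0 and g(1) = -0.8435 < 0.
Newton–Raphson from β = 0.5:
  β = 0.5000: g = -0.14187, g' = -0.7178 → β = 0.3023
  β = 0.3023: g = -0.01449, g' = -0.5934 → β = 0.2779
  β = 0.2779: g = -0.00009, g' = -0.5863 → β = 0.2778
Converged at β = 0.2778.
Compositions from xᵢ = zᵢ/(1+β(Kᵢ−1)), yᵢ = Kᵢxᵢ:
  1-butene: x = 0.1975, y = 0.4138
  n-butane: x = 0.3003, y = 0.4516
  chloroform: x = 0.5022, y = 0.1346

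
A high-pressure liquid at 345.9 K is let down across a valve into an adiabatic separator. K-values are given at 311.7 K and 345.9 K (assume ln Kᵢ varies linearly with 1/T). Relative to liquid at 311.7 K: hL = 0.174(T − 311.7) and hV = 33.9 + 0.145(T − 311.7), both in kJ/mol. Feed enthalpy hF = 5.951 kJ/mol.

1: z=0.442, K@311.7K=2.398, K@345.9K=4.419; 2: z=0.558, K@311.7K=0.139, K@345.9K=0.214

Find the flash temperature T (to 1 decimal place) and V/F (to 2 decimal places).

T = 315.0 K, V/F = 0.16

Adiabatic flash: solve Rachford–Rice at each trial T, then check hF = ψ·hV(T) + (1−ψ)·hL(T).
  T = 311.7 K: K = (2.398, 0.139), RR gives ψ = 0.114, H_out = 3.872 kJ/mol
  T = 345.9 K: K = (4.419, 0.214), RR gives ψ = 0.399, H_out = 19.086 kJ/mol
  T = 328.8 K: K = (3.307, 0.174), RR gives ψ = 0.294, H_out = 12.781 kJ/mol
  T = 320.2 K: K = (2.826, 0.156), RR gives ψ = 0.218, H_out = 8.819 kJ/mol
  T = 315.9 K: K = (2.603, 0.147), RR gives ψ = 0.170, H_out = 6.485 kJ/mol
  T = 313.8 K: K = (2.499, 0.143), RR gives ψ = 0.144, H_out = 5.226 kJ/mol
Linear interpolation between T = 313.8 (H_out = 5.226) and T = 315.9 (H_out = 6.485) on hF = 5.951 gives T ≈ 315.0 K, at which ψ = 0.16.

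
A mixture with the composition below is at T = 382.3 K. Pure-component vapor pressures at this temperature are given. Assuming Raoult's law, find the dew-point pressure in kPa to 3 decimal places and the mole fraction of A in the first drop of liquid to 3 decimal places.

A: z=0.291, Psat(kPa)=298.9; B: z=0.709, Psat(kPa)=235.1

At the dew point ψ → 1, so Σzᵢ/Kᵢ = 1 with Kᵢ = Pᵢˢᵃᵗ/P ⇒ 1/P = Σzᵢ/Pᵢˢᵃᵗ.
1/P = 0.291/298.9 + 0.709/235.1 = 0.003989 ⇒ P = 250.670 kPa
xᵢ = zᵢP/Pᵢˢᵃᵗ ⇒ x_A = 0.291·250.670/298.9 = 0.244

Pdew = 250.670 kPa, x_A = 0.244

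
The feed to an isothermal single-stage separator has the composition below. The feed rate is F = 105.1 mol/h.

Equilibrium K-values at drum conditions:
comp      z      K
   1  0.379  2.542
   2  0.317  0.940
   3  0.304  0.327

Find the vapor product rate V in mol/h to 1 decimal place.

V = 52.9 mol/h

Rachford–Rice: g(V/F) = Σ zᵢ(Kᵢ−1)/(1+V/F(Kᵢ−1)) = 0.
Feasibility: ΣzᵢKᵢ = 1.361, Σzᵢ/Kᵢ = 1.416 — both > 1, two phases present.
Newton–Raphson from V/F = 0.5:
  V/F = 0.500: g = 0.0020, g' = -0.601 → V/F = 0.503
Converged at V/F = 0.503.
Then V = V/F·F = 0.5034·105.1 = 52.9 mol/h and L = F − V = 52.2 mol/h.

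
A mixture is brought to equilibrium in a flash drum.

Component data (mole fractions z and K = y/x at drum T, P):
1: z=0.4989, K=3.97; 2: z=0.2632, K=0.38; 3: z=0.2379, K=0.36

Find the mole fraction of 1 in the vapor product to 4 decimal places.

Material balance + equilibrium reduce to Σ zᵢ(Kᵢ−1)/(1+β(Kᵢ−1)) = 0.
Feasibility: ΣzᵢKᵢ = 2.1663, Σzᵢ/Kᵢ = 1.4791 — both > 1, two phases present.
Newton iteration, β⁰ = 0.5:
  β = 0.5000: g = 0.13587, g' = -1.1359 → β = 0.6196
  β = 0.6196: g = 0.00440, g' = -1.0799 → β = 0.6237
Converged at β = 0.6237.
Compositions from xᵢ = zᵢ/(1+β(Kᵢ−1)), yᵢ = Kᵢxᵢ:
  1: x = 0.1749, y = 0.6944
  2: x = 0.4291, y = 0.1631
  3: x = 0.3959, y = 0.1425

y_1 = 0.6944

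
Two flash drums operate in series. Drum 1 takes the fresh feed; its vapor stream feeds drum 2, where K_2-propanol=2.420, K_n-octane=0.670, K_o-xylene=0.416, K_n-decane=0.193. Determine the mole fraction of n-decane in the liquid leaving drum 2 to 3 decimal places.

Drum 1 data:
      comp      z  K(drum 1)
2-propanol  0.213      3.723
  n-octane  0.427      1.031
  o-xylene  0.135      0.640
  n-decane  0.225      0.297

Drum 1:
Let ψ₁ = V/F and solve Σ zᵢ(Kᵢ−1)/(1+ψ₁(Kᵢ−1)) = 0.
Feasibility: ΣzᵢKᵢ = 1.386, Σzᵢ/Kᵢ = 1.440 — both > 1, two phases present.
Newton–Raphson from ψ₁ = 0.67:
  ψ₁ = 0.670: g = -0.1447, g' = -0.626 → ψ₁ = 0.439
  ψ₁ = 0.439: g = -0.0092, g' = -0.585 → ψ₁ = 0.423
Converged at ψ₁ = 0.423.
Drum-1 compositions:
  2-propanol: x = 0.099, y = 0.368
  n-octane: x = 0.421, y = 0.435
  o-xylene: x = 0.159, y = 0.102
  n-decane: x = 0.320, y = 0.095
Drum-2 feed = drum-1 vapor: z₂ = (0.3684, 0.4345, 0.1019, 0.0951).
Drum 2:
Let ψ₂ = V/F and solve Σ zᵢ(Kᵢ−1)/(1+ψ₂(Kᵢ−1)) = 0.
Check two-phase: ΣzᵢKᵢ = 1.243 > 1 and Σzᵢ/Kᵢ = 1.539 > 1, so g(0) = 0.243 > 0 and g(1) = -0.539 < 0.
Newton iteration, ψ₂⁰ = 0.5:
  ψ₂ = 0.500: g = -0.0786, g' = -0.565 → ψ₂ = 0.361
  ψ₂ = 0.361: g = -0.0007, g' = -0.565 → ψ₂ = 0.360
Converged at ψ₂ = 0.360.
  2-propanol: x = 0.244, y = 0.590
  n-octane: x = 0.493, y = 0.330
  o-xylene: x = 0.129, y = 0.054
  n-decane: x = 0.134, y = 0.026

x_n-decane (drum 2) = 0.134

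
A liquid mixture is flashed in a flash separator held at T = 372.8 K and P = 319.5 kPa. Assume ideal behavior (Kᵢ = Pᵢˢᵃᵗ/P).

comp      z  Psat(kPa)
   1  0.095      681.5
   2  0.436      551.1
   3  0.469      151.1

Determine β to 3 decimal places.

β = 0.414

Raoult's law: Kᵢ = Pᵢˢᵃᵗ/P = Pᵢˢᵃᵗ/319.5.
  K_1 = 681.5/319.5 = 2.13302, K_2 = 551.1/319.5 = 1.72488, K_3 = 151.1/319.5 = 0.47293
Material balance + equilibrium reduce to Σ zᵢ(Kᵢ−1)/(1+β(Kᵢ−1)) = 0.
Feasibility: ΣzᵢKᵢ = 1.176, Σzᵢ/Kᵢ = 1.289 — both > 1, two phases present.
Iterate (Newton) starting at β = 0.7:
  β = 0.700: g = -0.1220, g' = -0.466 → β = 0.438
  β = 0.438: g = -0.0096, g' = -0.407 → β = 0.414
Converged at β = 0.414.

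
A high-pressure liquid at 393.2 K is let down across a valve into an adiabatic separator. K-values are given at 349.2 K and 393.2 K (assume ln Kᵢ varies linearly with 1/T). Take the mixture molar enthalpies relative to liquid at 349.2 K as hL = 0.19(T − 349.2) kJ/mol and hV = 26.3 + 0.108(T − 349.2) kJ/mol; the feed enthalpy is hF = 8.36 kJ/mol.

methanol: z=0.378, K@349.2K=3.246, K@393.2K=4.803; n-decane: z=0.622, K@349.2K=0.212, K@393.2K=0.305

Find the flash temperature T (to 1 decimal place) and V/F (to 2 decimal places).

T = 359.4 K, V/F = 0.25

Adiabatic flash: solve Rachford–Rice at each trial T, then check hF = ψ·hV(T) + (1−ψ)·hL(T).
  T = 349.2 K: K = (3.246, 0.212), RR gives ψ = 0.203, H_out = 5.333 kJ/mol
  T = 393.2 K: K = (4.803, 0.305), RR gives ψ = 0.380, H_out = 16.990 kJ/mol
  T = 371.2 K: K = (3.995, 0.257), RR gives ψ = 0.301, H_out = 11.555 kJ/mol
  T = 360.2 K: K = (3.612, 0.234), RR gives ψ = 0.255, H_out = 8.578 kJ/mol
  T = 354.7 K: K = (3.427, 0.223), RR gives ψ = 0.230, H_out = 6.995 kJ/mol
  T = 357.4 K: K = (3.518, 0.228), RR gives ψ = 0.243, H_out = 7.781 kJ/mol
  T = 358.8 K: K = (3.565, 0.231), RR gives ψ = 0.249, H_out = 8.182 kJ/mol
Linear interpolation between T = 358.8 (H_out = 8.182) and T = 360.2 (H_out = 8.578) on hF = 8.36 gives T ≈ 359.4 K, at which ψ = 0.25.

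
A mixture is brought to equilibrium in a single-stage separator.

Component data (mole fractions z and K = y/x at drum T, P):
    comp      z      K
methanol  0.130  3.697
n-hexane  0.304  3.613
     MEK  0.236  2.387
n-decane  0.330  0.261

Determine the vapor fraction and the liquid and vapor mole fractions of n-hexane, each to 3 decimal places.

Material balance + equilibrium reduce to Σ zᵢ(Kᵢ−1)/(1+ψ(Kᵢ−1)) = 0.
Check two-phase: ΣzᵢKᵢ = 2.228 > 1 and Σzᵢ/Kᵢ = 1.483 > 1, so g(0) = 1.228 > 0 and g(1) = -0.483 < 0.
Iterate (Newton) starting at ψ = 0.55:
  ψ = 0.550: g = 0.2419, g' = -1.160 → ψ = 0.758
  ψ = 0.758: g = -0.0139, g' = -1.376 → ψ = 0.748
Converged at ψ = 0.748.
Compositions from xᵢ = zᵢ/(1+ψ(Kᵢ−1)), yᵢ = Kᵢxᵢ:
  methanol: x = 0.043, y = 0.159
  n-hexane: x = 0.103, y = 0.372
  MEK: x = 0.116, y = 0.276
  n-decane: x = 0.738, y = 0.193

ψ = 0.748, x_n-hexane = 0.103, y_n-hexane = 0.372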